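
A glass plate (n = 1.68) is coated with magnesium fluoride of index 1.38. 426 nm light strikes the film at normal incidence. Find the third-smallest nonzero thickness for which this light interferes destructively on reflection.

Ray reflecting at the top interface goes from n = 1.0 toward n = 1.38: a half-wave phase shift.
Ray reflecting at the bottom interface goes from n = 1.38 toward n = 1.68: a half-wave phase shift.
Zero or two π shifts → no net half-wave offset.
With no net inversion, destructive interference in reflection requires 2 n t = (m + ½) λ.
The third-smallest nonzero thickness corresponds to m = 2: t = (m + ½) λ / (2 n) = 2.50 × 426 / (2 × 1.38) = 386 nm.

386 nm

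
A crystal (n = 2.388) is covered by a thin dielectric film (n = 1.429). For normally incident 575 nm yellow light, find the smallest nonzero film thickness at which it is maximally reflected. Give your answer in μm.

Ray reflecting at the top interface goes from n = 1.0 toward n = 1.429: a half-wave phase shift.
Ray reflecting at the bottom interface goes from n = 1.429 toward n = 2.388: a half-wave phase shift.
Zero or two π shifts → no net half-wave offset.
For bright reflection here: 2 n t = m λ.
Minimum nonzero at m = 1: t = λ / (2 n) = 575 / (2 × 1.429) = 201 nm.

0.201 μm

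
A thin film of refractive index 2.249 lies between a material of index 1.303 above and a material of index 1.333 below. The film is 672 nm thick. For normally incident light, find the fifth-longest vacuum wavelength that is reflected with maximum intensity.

Top surface (1.303 → 2.249): reflection off a higher-index medium gives a half-wave phase shift.
At the lower boundary (n = 2.249 to n = 1.333) the reflected ray undergoes no phase shift.
The two reflections differ by half a wavelength.
So the condition for constructive reflection is 2 n t = (m + ½) λ.
λ = 2 n t / (m + ½). The fifth-longest wavelength is m = 4: λ = 2 × 2.249 × 672 / 4.50 = 672 nm.

672 nm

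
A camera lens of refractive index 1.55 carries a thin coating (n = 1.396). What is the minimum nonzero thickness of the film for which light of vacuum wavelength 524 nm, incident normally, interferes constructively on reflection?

188 nm

Top surface (1.0 → 1.396): reflection off a higher-index medium gives a half-wave phase shift.
Ray reflecting at the bottom interface goes from n = 1.396 toward n = 1.55: a half-wave phase shift.
The two reflections carry the same phase change, so no net offset.
For bright reflection here: 2 n t = m λ.
Minimum nonzero at m = 1: t = λ / (2 n) = 524 / (2 × 1.396) = 188 nm.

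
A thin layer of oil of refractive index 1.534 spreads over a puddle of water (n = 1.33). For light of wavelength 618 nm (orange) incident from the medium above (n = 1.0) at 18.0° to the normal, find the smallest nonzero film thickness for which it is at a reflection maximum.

Top surface (1.0 → 1.534): reflection off a higher-index medium gives a half-wave phase shift.
Ray reflecting at the bottom interface goes from n = 1.534 toward n = 1.33: no phase shift.
The two reflections differ by half a wavelength.
So the condition for constructive reflection is 2 n t cos θ_r = (m + ½) λ.
Snell's law: 1.0 sin 18.0° = 1.534 sin θ_r → sin θ_r = 0.201, cos θ_r = 0.979.
Minimum at m = 0: t = λ / (4 n cos θ_r) = 618 / (4 × 1.534 × 0.979) = 103 nm.

103 nm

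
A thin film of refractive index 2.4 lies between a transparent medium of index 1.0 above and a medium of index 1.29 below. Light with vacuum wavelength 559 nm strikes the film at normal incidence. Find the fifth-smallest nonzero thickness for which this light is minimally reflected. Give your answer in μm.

0.582 μm

Top surface (1.0 → 2.4): reflection off a higher-index medium gives a half-wave phase shift.
Ray reflecting at the bottom interface goes from n = 2.4 toward n = 1.29: no phase shift.
Exactly one π shift → a net half-wave offset.
For dark reflection here: 2 n t = m λ.
The fifth-smallest nonzero thickness corresponds to m = 5: t = m λ / (2 n) = 5.00 × 559 / (2 × 2.4) = 582 nm.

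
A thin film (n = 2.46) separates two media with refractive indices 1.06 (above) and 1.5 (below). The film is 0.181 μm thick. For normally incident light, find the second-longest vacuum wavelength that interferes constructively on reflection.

Top surface (1.06 → 2.46): reflection off a higher-index medium gives a half-wave phase shift.
At the lower boundary (n = 2.46 to n = 1.5) the reflected ray undergoes no phase shift.
Exactly one π shift → a net half-wave offset.
So the condition for constructive reflection is 2 n t = (m + ½) λ.
λ = 2 n t / (m + ½). The second-longest wavelength is m = 1: λ = 2 × 2.46 × 181 / 1.50 = 594 nm.

594 nm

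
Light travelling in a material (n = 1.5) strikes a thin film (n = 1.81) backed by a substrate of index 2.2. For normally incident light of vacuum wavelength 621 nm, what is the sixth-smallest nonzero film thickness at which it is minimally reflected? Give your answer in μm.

Top surface (1.5 → 1.81): reflection off a higher-index medium gives a half-wave phase shift.
Ray reflecting at the bottom interface goes from n = 1.81 toward n = 2.2: a half-wave phase shift.
The two reflections carry the same phase change, so no net offset.
So the condition for destructive reflection is 2 n t = (m + ½) λ.
The sixth-smallest nonzero thickness corresponds to m = 5: t = (m + ½) λ / (2 n) = 5.50 × 621 / (2 × 1.81) = 944 nm.

0.944 μm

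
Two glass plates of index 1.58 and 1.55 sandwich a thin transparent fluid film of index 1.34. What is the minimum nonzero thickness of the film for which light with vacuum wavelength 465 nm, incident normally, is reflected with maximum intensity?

86.8 nm

At the upper boundary (n = 1.58 to n = 1.34) the reflected ray undergoes no phase shift.
Bottom surface (1.34 → 1.55): reflection off a higher-index medium gives a half-wave phase shift.
Net: one phase inversion between the two reflected rays.
With one net inversion, constructive interference in reflection requires 2 n t = (m + ½) λ.
Minimum at m = 0: t = λ / (4 n) = 465 / (4 × 1.34) = 86.8 nm.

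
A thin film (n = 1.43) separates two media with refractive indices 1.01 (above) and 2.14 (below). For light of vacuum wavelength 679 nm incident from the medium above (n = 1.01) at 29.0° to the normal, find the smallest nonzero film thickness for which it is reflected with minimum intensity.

At the upper boundary (n = 1.01 to n = 1.43) the reflected ray undergoes a half-wave phase shift.
At the lower boundary (n = 1.43 to n = 2.14) the reflected ray undergoes a half-wave phase shift.
The two reflections carry the same phase change, so no net offset.
For weak reflection here: 2 n t cos θ_r = (m + ½) λ.
Snell's law: 1.01 sin 29.0° = 1.43 sin θ_r → sin θ_r = 0.342, cos θ_r = 0.940.
Minimum at m = 0: t = λ / (4 n cos θ_r) = 679 / (4 × 1.43 × 0.940) = 126 nm.

126 nm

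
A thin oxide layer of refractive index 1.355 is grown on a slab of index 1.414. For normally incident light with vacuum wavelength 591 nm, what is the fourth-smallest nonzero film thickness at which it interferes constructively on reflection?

At the upper boundary (n = 1.0 to n = 1.355) the reflected ray undergoes a half-wave phase shift.
At the lower boundary (n = 1.355 to n = 1.414) the reflected ray undergoes a half-wave phase shift.
Zero or two π shifts → no net half-wave offset.
So the condition for constructive reflection is 2 n t = m λ.
The fourth-smallest nonzero thickness corresponds to m = 4: t = m λ / (2 n) = 4.00 × 591 / (2 × 1.355) = 872 nm.

872 nm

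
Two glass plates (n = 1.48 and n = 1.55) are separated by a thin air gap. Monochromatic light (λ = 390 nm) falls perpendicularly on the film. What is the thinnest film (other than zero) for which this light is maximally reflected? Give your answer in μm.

0.0975 μm

At the upper boundary (n = 1.48 to n = 1.0) the reflected ray undergoes no phase shift.
Ray reflecting at the bottom interface goes from n = 1.0 toward n = 1.55: a half-wave phase shift.
Exactly one π shift → a net half-wave offset.
So the condition for constructive reflection is 2 n t = (m + ½) λ.
Minimum at m = 0: t = λ / (4 n) = 390 / (4 × 1.0) = 97.5 nm.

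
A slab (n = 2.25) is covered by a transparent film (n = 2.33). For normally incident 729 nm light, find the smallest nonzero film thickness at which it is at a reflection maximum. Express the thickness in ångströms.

At the upper boundary (n = 1.0 to n = 2.33) the reflected ray undergoes a half-wave phase shift.
Ray reflecting at the bottom interface goes from n = 2.33 toward n = 2.25: no phase shift.
The two reflections differ by half a wavelength.
For maximum reflection here: 2 n t = (m + ½) λ.
Minimum at m = 0: t = λ / (4 n) = 729 / (4 × 2.33) = 78.2 nm.

782 Å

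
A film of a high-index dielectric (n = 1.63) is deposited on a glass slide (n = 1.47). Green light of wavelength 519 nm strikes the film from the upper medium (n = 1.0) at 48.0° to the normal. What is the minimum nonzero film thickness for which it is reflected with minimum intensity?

179 nm

Top surface (1.0 → 1.63): reflection off a higher-index medium gives a half-wave phase shift.
At the lower boundary (n = 1.63 to n = 1.47) the reflected ray undergoes no phase shift.
Exactly one π shift → a net half-wave offset.
For weak reflection here: 2 n t cos θ_r = m λ.
Snell's law: 1.0 sin 48.0° = 1.63 sin θ_r → sin θ_r = 0.456, cos θ_r = 0.890.
Minimum nonzero at m = 1: t = λ / (2 n cos θ_r) = 519 / (2 × 1.63 × 0.890) = 179 nm.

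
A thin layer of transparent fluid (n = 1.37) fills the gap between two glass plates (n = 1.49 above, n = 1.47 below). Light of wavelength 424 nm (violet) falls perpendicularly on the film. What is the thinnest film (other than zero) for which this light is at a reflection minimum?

155 nm

Ray reflecting at the top interface goes from n = 1.49 toward n = 1.37: no phase shift.
At the lower boundary (n = 1.37 to n = 1.47) the reflected ray undergoes a half-wave phase shift.
Net: one phase inversion between the two reflected rays.
For minimum reflection here: 2 n t = m λ.
Minimum nonzero at m = 1: t = λ / (2 n) = 424 / (2 × 1.37) = 155 nm.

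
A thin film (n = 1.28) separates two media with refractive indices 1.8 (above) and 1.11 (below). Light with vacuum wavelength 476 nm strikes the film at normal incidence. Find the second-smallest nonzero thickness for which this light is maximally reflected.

Top surface (1.8 → 1.28): reflection off a lower-index medium gives no phase shift.
At the lower boundary (n = 1.28 to n = 1.11) the reflected ray undergoes no phase shift.
Net: no relative phase inversion (both shifts match).
For maximum reflection here: 2 n t = m λ.
The second-smallest nonzero thickness corresponds to m = 2: t = m λ / (2 n) = 2.00 × 476 / (2 × 1.28) = 372 nm.

372 nm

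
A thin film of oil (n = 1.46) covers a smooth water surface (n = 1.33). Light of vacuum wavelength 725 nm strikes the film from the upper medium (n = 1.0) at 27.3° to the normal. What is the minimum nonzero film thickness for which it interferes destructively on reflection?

262 nm

Ray reflecting at the top interface goes from n = 1.0 toward n = 1.46: a half-wave phase shift.
At the lower boundary (n = 1.46 to n = 1.33) the reflected ray undergoes no phase shift.
The two reflections differ by half a wavelength.
For minimum reflection here: 2 n t cos θ_r = m λ.
Snell's law: 1.0 sin 27.3° = 1.46 sin θ_r → sin θ_r = 0.314, cos θ_r = 0.949.
Minimum nonzero at m = 1: t = λ / (2 n cos θ_r) = 725 / (2 × 1.46 × 0.949) = 262 nm.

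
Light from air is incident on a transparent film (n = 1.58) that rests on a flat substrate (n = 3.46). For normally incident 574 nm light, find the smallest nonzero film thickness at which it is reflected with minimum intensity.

90.8 nm

Ray reflecting at the top interface goes from n = 1.0 toward n = 1.58: a half-wave phase shift.
Bottom surface (1.58 → 3.46): reflection off a higher-index medium gives a half-wave phase shift.
Net: no relative phase inversion (both shifts match).
For weak reflection here: 2 n t = (m + ½) λ.
Minimum at m = 0: t = λ / (4 n) = 574 / (4 × 1.58) = 90.8 nm.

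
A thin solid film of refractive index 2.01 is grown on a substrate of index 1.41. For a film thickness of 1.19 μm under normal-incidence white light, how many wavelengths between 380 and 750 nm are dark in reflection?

Ray reflecting at the top interface goes from n = 1.0 toward n = 2.01: a half-wave phase shift.
Ray reflecting at the bottom interface goes from n = 2.01 toward n = 1.41: no phase shift.
Exactly one π shift → a net half-wave offset.
With one net inversion, destructive interference in reflection requires 2 n t = m λ.
λ = 2 n t / m = 4784 / m nm.
m=6: 797 nm (IR); m=7: 683 nm (visible); m=8: 598 nm (visible); m=9: 532 nm (visible); m=10: 478 nm (visible); m=11: 435 nm (visible); m=12: 399 nm (visible); m=13: 368 nm (UV).

6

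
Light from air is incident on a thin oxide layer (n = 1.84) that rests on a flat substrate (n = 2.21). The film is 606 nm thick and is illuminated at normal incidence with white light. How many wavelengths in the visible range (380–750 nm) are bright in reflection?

3

Ray reflecting at the top interface goes from n = 1.0 toward n = 1.84: a half-wave phase shift.
Ray reflecting at the bottom interface goes from n = 1.84 toward n = 2.21: a half-wave phase shift.
Zero or two π shifts → no net half-wave offset.
With no net inversion, constructive interference in reflection requires 2 n t = m λ.
λ = 2 n t / m = 2230 / m nm.
m=2: 1115 nm (IR); m=3: 743 nm (visible); m=4: 558 nm (visible); m=5: 446 nm (visible); m=6: 372 nm (UV).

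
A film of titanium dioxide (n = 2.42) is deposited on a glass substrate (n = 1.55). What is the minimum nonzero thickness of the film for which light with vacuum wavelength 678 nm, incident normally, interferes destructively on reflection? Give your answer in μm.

0.140 μm

Ray reflecting at the top interface goes from n = 1.0 toward n = 2.42: a half-wave phase shift.
Bottom surface (2.42 → 1.55): reflection off a lower-index medium gives no phase shift.
The two reflections differ by half a wavelength.
With one net inversion, destructive interference in reflection requires 2 n t = m λ.
Minimum nonzero at m = 1: t = λ / (2 n) = 678 / (2 × 2.42) = 140 nm.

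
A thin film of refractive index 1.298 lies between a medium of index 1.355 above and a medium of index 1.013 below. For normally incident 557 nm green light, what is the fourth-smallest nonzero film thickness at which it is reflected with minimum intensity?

751 nm

Top surface (1.355 → 1.298): reflection off a lower-index medium gives no phase shift.
Bottom surface (1.298 → 1.013): reflection off a lower-index medium gives no phase shift.
Net: no relative phase inversion (both shifts match).
For dark reflection here: 2 n t = (m + ½) λ.
The fourth-smallest nonzero thickness corresponds to m = 3: t = (m + ½) λ / (2 n) = 3.50 × 557 / (2 × 1.298) = 751 nm.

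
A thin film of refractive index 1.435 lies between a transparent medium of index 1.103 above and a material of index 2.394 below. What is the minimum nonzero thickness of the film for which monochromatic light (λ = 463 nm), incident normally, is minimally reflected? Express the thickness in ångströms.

807 Å

Ray reflecting at the top interface goes from n = 1.103 toward n = 1.435: a half-wave phase shift.
Bottom surface (1.435 → 2.394): reflection off a higher-index medium gives a half-wave phase shift.
Net: no relative phase inversion (both shifts match).
So the condition for destructive reflection is 2 n t = (m + ½) λ.
Minimum at m = 0: t = λ / (4 n) = 463 / (4 × 1.435) = 80.7 nm.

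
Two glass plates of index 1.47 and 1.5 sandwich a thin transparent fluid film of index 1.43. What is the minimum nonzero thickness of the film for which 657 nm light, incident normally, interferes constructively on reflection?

Ray reflecting at the top interface goes from n = 1.47 toward n = 1.43: no phase shift.
Bottom surface (1.43 → 1.5): reflection off a higher-index medium gives a half-wave phase shift.
The two reflections differ by half a wavelength.
For strong reflection here: 2 n t = (m + ½) λ.
Minimum at m = 0: t = λ / (4 n) = 657 / (4 × 1.43) = 115 nm.

115 nm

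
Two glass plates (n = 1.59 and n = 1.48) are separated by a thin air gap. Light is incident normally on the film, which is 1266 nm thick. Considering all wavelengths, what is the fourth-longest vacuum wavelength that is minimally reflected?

At the upper boundary (n = 1.59 to n = 1.0) the reflected ray undergoes no phase shift.
Bottom surface (1.0 → 1.48): reflection off a higher-index medium gives a half-wave phase shift.
Net: one phase inversion between the two reflected rays.
For minimum reflection here: 2 n t = m λ.
λ = 2 n t / m. The fourth-longest wavelength is m = 4: λ = 2 × 1.0 × 1266 / 4.00 = 633 nm.

633 nm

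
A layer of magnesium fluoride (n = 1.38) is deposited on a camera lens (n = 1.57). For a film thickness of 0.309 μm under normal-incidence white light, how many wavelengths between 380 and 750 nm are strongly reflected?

At the upper boundary (n = 1.0 to n = 1.38) the reflected ray undergoes a half-wave phase shift.
Bottom surface (1.38 → 1.57): reflection off a higher-index medium gives a half-wave phase shift.
Net: no relative phase inversion (both shifts match).
For maximum reflection here: 2 n t = m λ.
λ = 2 n t / m = 853 / m nm.
m=1: 853 nm (IR); m=2: 426 nm (visible); m=3: 284 nm (UV).

1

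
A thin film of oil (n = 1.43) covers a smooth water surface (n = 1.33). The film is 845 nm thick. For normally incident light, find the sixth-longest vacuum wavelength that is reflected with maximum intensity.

Ray reflecting at the top interface goes from n = 1.0 toward n = 1.43: a half-wave phase shift.
Ray reflecting at the bottom interface goes from n = 1.43 toward n = 1.33: no phase shift.
The two reflections differ by half a wavelength.
So the condition for constructive reflection is 2 n t = (m + ½) λ.
λ = 2 n t / (m + ½). The sixth-longest wavelength is m = 5: λ = 2 × 1.43 × 845 / 5.50 = 439 nm.

439 nm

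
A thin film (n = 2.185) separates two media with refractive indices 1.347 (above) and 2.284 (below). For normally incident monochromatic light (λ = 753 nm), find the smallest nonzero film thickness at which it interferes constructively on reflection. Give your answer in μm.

Ray reflecting at the top interface goes from n = 1.347 toward n = 2.185: a half-wave phase shift.
Ray reflecting at the bottom interface goes from n = 2.185 toward n = 2.284: a half-wave phase shift.
Net: no relative phase inversion (both shifts match).
So the condition for constructive reflection is 2 n t = m λ.
Minimum nonzero at m = 1: t = λ / (2 n) = 753 / (2 × 2.185) = 172 nm.

0.172 μm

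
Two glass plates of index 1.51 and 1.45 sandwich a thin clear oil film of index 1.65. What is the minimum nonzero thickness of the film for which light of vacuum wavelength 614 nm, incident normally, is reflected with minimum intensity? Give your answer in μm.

Top surface (1.51 → 1.65): reflection off a higher-index medium gives a half-wave phase shift.
Bottom surface (1.65 → 1.45): reflection off a lower-index medium gives no phase shift.
The two reflections differ by half a wavelength.
With one net inversion, destructive interference in reflection requires 2 n t = m λ.
Minimum nonzero at m = 1: t = λ / (2 n) = 614 / (2 × 1.65) = 186 nm.

0.186 μm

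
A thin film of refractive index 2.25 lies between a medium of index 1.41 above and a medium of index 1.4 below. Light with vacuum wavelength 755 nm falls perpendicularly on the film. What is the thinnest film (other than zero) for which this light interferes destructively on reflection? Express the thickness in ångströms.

Ray reflecting at the top interface goes from n = 1.41 toward n = 2.25: a half-wave phase shift.
Ray reflecting at the bottom interface goes from n = 2.25 toward n = 1.4: no phase shift.
Exactly one π shift → a net half-wave offset.
So the condition for destructive reflection is 2 n t = m λ.
Minimum nonzero at m = 1: t = λ / (2 n) = 755 / (2 × 2.25) = 168 nm.

1678 Å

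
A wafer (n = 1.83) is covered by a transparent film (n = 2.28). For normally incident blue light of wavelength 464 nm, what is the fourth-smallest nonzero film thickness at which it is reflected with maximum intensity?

356 nm

Ray reflecting at the top interface goes from n = 1.0 toward n = 2.28: a half-wave phase shift.
At the lower boundary (n = 2.28 to n = 1.83) the reflected ray undergoes no phase shift.
The two reflections differ by half a wavelength.
For strong reflection here: 2 n t = (m + ½) λ.
The fourth-smallest nonzero thickness corresponds to m = 3: t = (m + ½) λ / (2 n) = 3.50 × 464 / (2 × 2.28) = 356 nm.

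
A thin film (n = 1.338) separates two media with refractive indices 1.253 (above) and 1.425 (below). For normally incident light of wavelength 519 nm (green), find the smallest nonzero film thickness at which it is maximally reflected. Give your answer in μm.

Ray reflecting at the top interface goes from n = 1.253 toward n = 1.338: a half-wave phase shift.
Ray reflecting at the bottom interface goes from n = 1.338 toward n = 1.425: a half-wave phase shift.
Zero or two π shifts → no net half-wave offset.
For strong reflection here: 2 n t = m λ.
Minimum nonzero at m = 1: t = λ / (2 n) = 519 / (2 × 1.338) = 194 nm.

0.194 μm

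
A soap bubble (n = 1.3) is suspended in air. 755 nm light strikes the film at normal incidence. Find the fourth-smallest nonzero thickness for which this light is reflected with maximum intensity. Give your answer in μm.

1.02 μm

At the upper boundary (n = 1.0 to n = 1.3) the reflected ray undergoes a half-wave phase shift.
Bottom surface (1.3 → 1.0): reflection off a lower-index medium gives no phase shift.
The two reflections differ by half a wavelength.
With one net inversion, constructive interference in reflection requires 2 n t = (m + ½) λ.
The fourth-smallest nonzero thickness corresponds to m = 3: t = (m + ½) λ / (2 n) = 3.50 × 755 / (2 × 1.3) = 1016 nm.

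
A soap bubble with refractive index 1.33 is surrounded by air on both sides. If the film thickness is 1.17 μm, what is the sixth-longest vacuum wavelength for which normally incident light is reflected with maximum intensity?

566 nm

Ray reflecting at the top interface goes from n = 1.0 toward n = 1.33: a half-wave phase shift.
Bottom surface (1.33 → 1.0): reflection off a lower-index medium gives no phase shift.
Net: one phase inversion between the two reflected rays.
For maximum reflection here: 2 n t = (m + ½) λ.
λ = 2 n t / (m + ½). The sixth-longest wavelength is m = 5: λ = 2 × 1.33 × 1170 / 5.50 = 566 nm.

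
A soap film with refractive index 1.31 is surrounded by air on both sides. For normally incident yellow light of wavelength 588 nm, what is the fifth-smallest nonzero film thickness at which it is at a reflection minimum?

1122 nm

Ray reflecting at the top interface goes from n = 1.0 toward n = 1.31: a half-wave phase shift.
Bottom surface (1.31 → 1.0): reflection off a lower-index medium gives no phase shift.
Net: one phase inversion between the two reflected rays.
With one net inversion, destructive interference in reflection requires 2 n t = m λ.
The fifth-smallest nonzero thickness corresponds to m = 5: t = m λ / (2 n) = 5.00 × 588 / (2 × 1.31) = 1122 nm.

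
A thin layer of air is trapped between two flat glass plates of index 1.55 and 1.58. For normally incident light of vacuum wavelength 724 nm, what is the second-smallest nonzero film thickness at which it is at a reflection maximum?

Ray reflecting at the top interface goes from n = 1.55 toward n = 1.0: no phase shift.
Bottom surface (1.0 → 1.58): reflection off a higher-index medium gives a half-wave phase shift.
Exactly one π shift → a net half-wave offset.
With one net inversion, constructive interference in reflection requires 2 n t = (m + ½) λ.
The second-smallest nonzero thickness corresponds to m = 1: t = (m + ½) λ / (2 n) = 1.50 × 724 / (2 × 1.0) = 543 nm.

543 nm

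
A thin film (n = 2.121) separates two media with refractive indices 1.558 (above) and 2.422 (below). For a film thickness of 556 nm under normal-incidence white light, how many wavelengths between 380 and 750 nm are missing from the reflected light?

3

At the upper boundary (n = 1.558 to n = 2.121) the reflected ray undergoes a half-wave phase shift.
At the lower boundary (n = 2.121 to n = 2.422) the reflected ray undergoes a half-wave phase shift.
Net: no relative phase inversion (both shifts match).
For weak reflection here: 2 n t = (m + ½) λ.
λ = 2 n t / (m + ½) = 2359 / (m + ½) nm.
m=2: 943 nm (IR); m=3: 674 nm (visible); m=4: 524 nm (visible); m=5: 429 nm (visible); m=6: 363 nm (UV).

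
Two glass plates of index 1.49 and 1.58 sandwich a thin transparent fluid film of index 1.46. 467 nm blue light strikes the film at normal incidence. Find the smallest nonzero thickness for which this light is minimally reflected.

Top surface (1.49 → 1.46): reflection off a lower-index medium gives no phase shift.
Bottom surface (1.46 → 1.58): reflection off a higher-index medium gives a half-wave phase shift.
Net: one phase inversion between the two reflected rays.
With one net inversion, destructive interference in reflection requires 2 n t = m λ.
The smallest nonzero thickness corresponds to m = 1: t = m λ / (2 n) = 1.00 × 467 / (2 × 1.46) = 160 nm.

160 nm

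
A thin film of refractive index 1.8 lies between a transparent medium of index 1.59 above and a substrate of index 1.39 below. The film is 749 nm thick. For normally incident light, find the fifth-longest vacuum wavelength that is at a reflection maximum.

599 nm

At the upper boundary (n = 1.59 to n = 1.8) the reflected ray undergoes a half-wave phase shift.
Bottom surface (1.8 → 1.39): reflection off a lower-index medium gives no phase shift.
Exactly one π shift → a net half-wave offset.
So the condition for constructive reflection is 2 n t = (m + ½) λ.
λ = 2 n t / (m + ½). The fifth-longest wavelength is m = 4: λ = 2 × 1.8 × 749 / 4.50 = 599 nm.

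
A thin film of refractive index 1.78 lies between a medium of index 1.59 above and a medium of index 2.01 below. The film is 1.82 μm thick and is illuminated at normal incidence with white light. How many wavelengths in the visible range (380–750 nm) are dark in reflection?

Top surface (1.59 → 1.78): reflection off a higher-index medium gives a half-wave phase shift.
Ray reflecting at the bottom interface goes from n = 1.78 toward n = 2.01: a half-wave phase shift.
Net: no relative phase inversion (both shifts match).
For minimum reflection here: 2 n t = (m + ½) λ.
λ = 2 n t / (m + ½) = 6479 / (m + ½) nm.
m=8: 762 nm (IR); m=9: 682 nm (visible); m=10: 617 nm (visible); m=11: 563 nm (visible); m=12: 518 nm (visible); m=13: 480 nm (visible); m=14: 447 nm (visible); m=15: 418 nm (visible); m=16: 393 nm (visible); m=17: 370 nm (UV).

8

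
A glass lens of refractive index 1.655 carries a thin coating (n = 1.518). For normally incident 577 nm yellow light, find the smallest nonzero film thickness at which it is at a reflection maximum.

Ray reflecting at the top interface goes from n = 1.0 toward n = 1.518: a half-wave phase shift.
Ray reflecting at the bottom interface goes from n = 1.518 toward n = 1.655: a half-wave phase shift.
The two reflections carry the same phase change, so no net offset.
So the condition for constructive reflection is 2 n t = m λ.
Minimum nonzero at m = 1: t = λ / (2 n) = 577 / (2 × 1.518) = 190 nm.

190 nm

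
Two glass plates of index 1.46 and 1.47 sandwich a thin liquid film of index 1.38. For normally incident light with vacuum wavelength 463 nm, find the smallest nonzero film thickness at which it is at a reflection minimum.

Top surface (1.46 → 1.38): reflection off a lower-index medium gives no phase shift.
Bottom surface (1.38 → 1.47): reflection off a higher-index medium gives a half-wave phase shift.
The two reflections differ by half a wavelength.
With one net inversion, destructive interference in reflection requires 2 n t = m λ.
Minimum nonzero at m = 1: t = λ / (2 n) = 463 / (2 × 1.38) = 168 nm.

168 nm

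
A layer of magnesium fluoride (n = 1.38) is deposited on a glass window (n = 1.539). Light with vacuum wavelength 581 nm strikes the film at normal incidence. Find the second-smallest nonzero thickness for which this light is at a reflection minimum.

316 nm

At the upper boundary (n = 1.0 to n = 1.38) the reflected ray undergoes a half-wave phase shift.
Ray reflecting at the bottom interface goes from n = 1.38 toward n = 1.539: a half-wave phase shift.
Net: no relative phase inversion (both shifts match).
With no net inversion, destructive interference in reflection requires 2 n t = (m + ½) λ.
The second-smallest nonzero thickness corresponds to m = 1: t = (m + ½) λ / (2 n) = 1.50 × 581 / (2 × 1.38) = 316 nm.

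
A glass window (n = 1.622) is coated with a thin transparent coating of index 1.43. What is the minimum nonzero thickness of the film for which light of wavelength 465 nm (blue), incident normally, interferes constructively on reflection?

Top surface (1.0 → 1.43): reflection off a higher-index medium gives a half-wave phase shift.
Ray reflecting at the bottom interface goes from n = 1.43 toward n = 1.622: a half-wave phase shift.
Zero or two π shifts → no net half-wave offset.
For bright reflection here: 2 n t = m λ.
Minimum nonzero at m = 1: t = λ / (2 n) = 465 / (2 × 1.43) = 163 nm.

163 nm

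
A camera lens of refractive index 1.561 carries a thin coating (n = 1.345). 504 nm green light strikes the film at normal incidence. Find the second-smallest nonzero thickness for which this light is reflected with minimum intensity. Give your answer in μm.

Top surface (1.0 → 1.345): reflection off a higher-index medium gives a half-wave phase shift.
Bottom surface (1.345 → 1.561): reflection off a higher-index medium gives a half-wave phase shift.
Net: no relative phase inversion (both shifts match).
With no net inversion, destructive interference in reflection requires 2 n t = (m + ½) λ.
The second-smallest nonzero thickness corresponds to m = 1: t = (m + ½) λ / (2 n) = 1.50 × 504 / (2 × 1.345) = 281 nm.

0.281 μm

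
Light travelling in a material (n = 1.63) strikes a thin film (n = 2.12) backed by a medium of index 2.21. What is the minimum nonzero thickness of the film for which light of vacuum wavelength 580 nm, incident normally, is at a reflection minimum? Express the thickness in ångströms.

684 Å

At the upper boundary (n = 1.63 to n = 2.12) the reflected ray undergoes a half-wave phase shift.
Bottom surface (2.12 → 2.21): reflection off a higher-index medium gives a half-wave phase shift.
Zero or two π shifts → no net half-wave offset.
For weak reflection here: 2 n t = (m + ½) λ.
Minimum at m = 0: t = λ / (4 n) = 580 / (4 × 2.12) = 68.4 nm.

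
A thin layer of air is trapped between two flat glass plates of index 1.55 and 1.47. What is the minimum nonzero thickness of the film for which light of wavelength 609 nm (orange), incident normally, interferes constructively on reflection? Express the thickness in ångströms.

Ray reflecting at the top interface goes from n = 1.55 toward n = 1.0: no phase shift.
At the lower boundary (n = 1.0 to n = 1.47) the reflected ray undergoes a half-wave phase shift.
Exactly one π shift → a net half-wave offset.
So the condition for constructive reflection is 2 n t = (m + ½) λ.
Minimum at m = 0: t = λ / (4 n) = 609 / (4 × 1.0) = 152 nm.

1523 Å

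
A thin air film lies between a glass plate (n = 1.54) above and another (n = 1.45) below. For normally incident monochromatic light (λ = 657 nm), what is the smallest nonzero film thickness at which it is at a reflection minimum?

329 nm

Ray reflecting at the top interface goes from n = 1.54 toward n = 1.0: no phase shift.
At the lower boundary (n = 1.0 to n = 1.45) the reflected ray undergoes a half-wave phase shift.
The two reflections differ by half a wavelength.
With one net inversion, destructive interference in reflection requires 2 n t = m λ.
The smallest nonzero thickness corresponds to m = 1: t = m λ / (2 n) = 1.00 × 657 / (2 × 1.0) = 329 nm.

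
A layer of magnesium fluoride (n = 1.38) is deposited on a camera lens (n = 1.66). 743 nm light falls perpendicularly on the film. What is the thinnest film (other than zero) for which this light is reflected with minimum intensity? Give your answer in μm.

At the upper boundary (n = 1.0 to n = 1.38) the reflected ray undergoes a half-wave phase shift.
At the lower boundary (n = 1.38 to n = 1.66) the reflected ray undergoes a half-wave phase shift.
The two reflections carry the same phase change, so no net offset.
So the condition for destructive reflection is 2 n t = (m + ½) λ.
Minimum at m = 0: t = λ / (4 n) = 743 / (4 × 1.38) = 135 nm.

0.135 μm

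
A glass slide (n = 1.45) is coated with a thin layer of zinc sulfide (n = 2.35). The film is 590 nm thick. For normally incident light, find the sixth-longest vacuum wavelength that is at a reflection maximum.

504 nm

At the upper boundary (n = 1.0 to n = 2.35) the reflected ray undergoes a half-wave phase shift.
At the lower boundary (n = 2.35 to n = 1.45) the reflected ray undergoes no phase shift.
Exactly one π shift → a net half-wave offset.
For strong reflection here: 2 n t = (m + ½) λ.
λ = 2 n t / (m + ½). The sixth-longest wavelength is m = 5: λ = 2 × 2.35 × 590 / 5.50 = 504 nm.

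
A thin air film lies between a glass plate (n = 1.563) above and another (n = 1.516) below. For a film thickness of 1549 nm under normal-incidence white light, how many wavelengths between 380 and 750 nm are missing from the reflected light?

Ray reflecting at the top interface goes from n = 1.563 toward n = 1.0: no phase shift.
Bottom surface (1.0 → 1.516): reflection off a higher-index medium gives a half-wave phase shift.
Net: one phase inversion between the two reflected rays.
With one net inversion, destructive interference in reflection requires 2 n t = m λ.
λ = 2 n t / m = 3098 / m nm.
m=4: 775 nm (IR); m=5: 620 nm (visible); m=6: 516 nm (visible); m=7: 443 nm (visible); m=8: 387 nm (visible); m=9: 344 nm (UV).

4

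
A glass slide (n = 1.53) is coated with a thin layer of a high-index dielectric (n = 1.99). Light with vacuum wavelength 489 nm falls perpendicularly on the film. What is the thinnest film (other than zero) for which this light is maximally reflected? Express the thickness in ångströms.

614 Å

Ray reflecting at the top interface goes from n = 1.0 toward n = 1.99: a half-wave phase shift.
Bottom surface (1.99 → 1.53): reflection off a lower-index medium gives no phase shift.
Net: one phase inversion between the two reflected rays.
With one net inversion, constructive interference in reflection requires 2 n t = (m + ½) λ.
Minimum at m = 0: t = λ / (4 n) = 489 / (4 × 1.99) = 61.4 nm.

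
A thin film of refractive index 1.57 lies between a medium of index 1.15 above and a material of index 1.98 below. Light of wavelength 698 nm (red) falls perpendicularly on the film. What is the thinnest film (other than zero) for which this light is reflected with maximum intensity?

222 nm

At the upper boundary (n = 1.15 to n = 1.57) the reflected ray undergoes a half-wave phase shift.
At the lower boundary (n = 1.57 to n = 1.98) the reflected ray undergoes a half-wave phase shift.
The two reflections carry the same phase change, so no net offset.
With no net inversion, constructive interference in reflection requires 2 n t = m λ.
Minimum nonzero at m = 1: t = λ / (2 n) = 698 / (2 × 1.57) = 222 nm.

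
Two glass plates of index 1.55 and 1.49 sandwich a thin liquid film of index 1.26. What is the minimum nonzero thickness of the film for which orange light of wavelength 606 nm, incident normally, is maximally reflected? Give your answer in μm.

0.120 μm

At the upper boundary (n = 1.55 to n = 1.26) the reflected ray undergoes no phase shift.
At the lower boundary (n = 1.26 to n = 1.49) the reflected ray undergoes a half-wave phase shift.
Exactly one π shift → a net half-wave offset.
So the condition for constructive reflection is 2 n t = (m + ½) λ.
Minimum at m = 0: t = λ / (4 n) = 606 / (4 × 1.26) = 120 nm.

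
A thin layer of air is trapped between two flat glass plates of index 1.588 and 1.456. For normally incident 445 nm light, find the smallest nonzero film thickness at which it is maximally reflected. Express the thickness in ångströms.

Ray reflecting at the top interface goes from n = 1.588 toward n = 1.0: no phase shift.
At the lower boundary (n = 1.0 to n = 1.456) the reflected ray undergoes a half-wave phase shift.
Net: one phase inversion between the two reflected rays.
For strong reflection here: 2 n t = (m + ½) λ.
Minimum at m = 0: t = λ / (4 n) = 445 / (4 × 1.0) = 111 nm.

1113 Å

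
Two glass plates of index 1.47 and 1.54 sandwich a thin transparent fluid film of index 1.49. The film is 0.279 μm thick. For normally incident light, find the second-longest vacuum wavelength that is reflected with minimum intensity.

554 nm

Top surface (1.47 → 1.49): reflection off a higher-index medium gives a half-wave phase shift.
Bottom surface (1.49 → 1.54): reflection off a higher-index medium gives a half-wave phase shift.
Zero or two π shifts → no net half-wave offset.
With no net inversion, destructive interference in reflection requires 2 n t = (m + ½) λ.
λ = 2 n t / (m + ½). The second-longest wavelength is m = 1: λ = 2 × 1.49 × 279 / 1.50 = 554 nm.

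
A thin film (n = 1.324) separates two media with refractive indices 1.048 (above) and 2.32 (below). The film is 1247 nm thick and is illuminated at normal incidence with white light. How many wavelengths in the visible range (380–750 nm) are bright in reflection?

4

Top surface (1.048 → 1.324): reflection off a higher-index medium gives a half-wave phase shift.
At the lower boundary (n = 1.324 to n = 2.32) the reflected ray undergoes a half-wave phase shift.
Zero or two π shifts → no net half-wave offset.
For strong reflection here: 2 n t = m λ.
λ = 2 n t / m = 3302 / m nm.
m=4: 826 nm (IR); m=5: 660 nm (visible); m=6: 550 nm (visible); m=7: 472 nm (visible); m=8: 413 nm (visible); m=9: 367 nm (UV).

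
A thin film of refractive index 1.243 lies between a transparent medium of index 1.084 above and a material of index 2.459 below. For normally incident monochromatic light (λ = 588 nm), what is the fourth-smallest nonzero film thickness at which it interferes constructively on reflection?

946 nm

Top surface (1.084 → 1.243): reflection off a higher-index medium gives a half-wave phase shift.
Bottom surface (1.243 → 2.459): reflection off a higher-index medium gives a half-wave phase shift.
Net: no relative phase inversion (both shifts match).
So the condition for constructive reflection is 2 n t = m λ.
The fourth-smallest nonzero thickness corresponds to m = 4: t = m λ / (2 n) = 4.00 × 588 / (2 × 1.243) = 946 nm.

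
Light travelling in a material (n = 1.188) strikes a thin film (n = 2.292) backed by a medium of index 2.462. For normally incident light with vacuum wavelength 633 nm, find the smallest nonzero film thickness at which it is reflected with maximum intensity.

138 nm

At the upper boundary (n = 1.188 to n = 2.292) the reflected ray undergoes a half-wave phase shift.
At the lower boundary (n = 2.292 to n = 2.462) the reflected ray undergoes a half-wave phase shift.
Net: no relative phase inversion (both shifts match).
With no net inversion, constructive interference in reflection requires 2 n t = m λ.
Minimum nonzero at m = 1: t = λ / (2 n) = 633 / (2 × 2.292) = 138 nm.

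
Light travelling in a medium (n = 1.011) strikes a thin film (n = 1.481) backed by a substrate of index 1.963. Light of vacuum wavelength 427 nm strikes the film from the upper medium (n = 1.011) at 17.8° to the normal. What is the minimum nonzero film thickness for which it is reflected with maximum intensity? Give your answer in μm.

0.147 μm

At the upper boundary (n = 1.011 to n = 1.481) the reflected ray undergoes a half-wave phase shift.
At the lower boundary (n = 1.481 to n = 1.963) the reflected ray undergoes a half-wave phase shift.
Zero or two π shifts → no net half-wave offset.
With no net inversion, constructive interference in reflection requires 2 n t cos θ_r = m λ.
Snell's law: 1.011 sin 17.8° = 1.481 sin θ_r → sin θ_r = 0.209, cos θ_r = 0.978.
Minimum nonzero at m = 1: t = λ / (2 n cos θ_r) = 427 / (2 × 1.481 × 0.978) = 147 nm.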